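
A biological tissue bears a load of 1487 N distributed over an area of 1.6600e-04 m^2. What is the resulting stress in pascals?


stress = F / A
stress = 1487 / 1.6600e-04
stress = 8.9578e+06


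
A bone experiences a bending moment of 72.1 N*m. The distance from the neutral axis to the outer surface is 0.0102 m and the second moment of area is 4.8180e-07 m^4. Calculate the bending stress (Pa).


sigma = M * c / I
sigma = 72.1 * 0.0102 / 4.8180e-07
M * c = 0.7354
sigma = 1.5264e+06


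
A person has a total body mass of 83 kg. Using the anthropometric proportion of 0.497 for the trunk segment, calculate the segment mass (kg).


m_segment = body_mass * fraction
m_segment = 83 * 0.497
m_segment = 41.2510


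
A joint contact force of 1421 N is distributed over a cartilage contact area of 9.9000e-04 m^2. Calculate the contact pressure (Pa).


P = F / A
P = 1421 / 9.9000e-04
P = 1.4354e+06


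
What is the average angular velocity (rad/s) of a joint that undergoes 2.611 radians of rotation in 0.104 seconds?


omega = delta_theta / delta_t
omega = 2.611 / 0.104
omega = 25.1058


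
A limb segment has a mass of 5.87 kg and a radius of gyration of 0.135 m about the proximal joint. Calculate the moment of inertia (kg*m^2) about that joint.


I = m * k^2
I = 5.87 * 0.135^2
k^2 = 0.0182
I = 0.1070


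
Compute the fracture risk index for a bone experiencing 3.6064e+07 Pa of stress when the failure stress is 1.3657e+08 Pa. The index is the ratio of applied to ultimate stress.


FRI = applied / ultimate
FRI = 3.6064e+07 / 1.3657e+08
FRI = 0.2641


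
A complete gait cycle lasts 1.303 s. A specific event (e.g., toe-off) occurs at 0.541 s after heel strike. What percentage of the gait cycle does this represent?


pct = (event_time / cycle_time) * 100
pct = (0.541 / 1.303) * 100
ratio = 0.4152
pct = 41.5196


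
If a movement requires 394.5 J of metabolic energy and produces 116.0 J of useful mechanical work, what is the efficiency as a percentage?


eta = (W_mech / E_meta) * 100
eta = (116.0 / 394.5) * 100
ratio = 0.2940
eta = 29.4043


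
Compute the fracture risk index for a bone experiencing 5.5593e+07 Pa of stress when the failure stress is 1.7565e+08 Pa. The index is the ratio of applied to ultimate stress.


FRI = applied / ultimate
FRI = 5.5593e+07 / 1.7565e+08
FRI = 0.3165


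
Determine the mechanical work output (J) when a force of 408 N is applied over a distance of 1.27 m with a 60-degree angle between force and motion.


W = F * d * cos(theta)
theta = 60 deg = 1.0472 rad
cos(theta) = 0.5000
W = 408 * 1.27 * 0.5000
W = 259.0800


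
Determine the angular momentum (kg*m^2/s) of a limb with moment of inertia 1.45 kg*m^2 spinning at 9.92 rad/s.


L = I * omega
L = 1.45 * 9.92
L = 14.3840


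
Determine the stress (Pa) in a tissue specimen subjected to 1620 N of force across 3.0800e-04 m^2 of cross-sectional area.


stress = F / A
stress = 1620 / 3.0800e-04
stress = 5.2597e+06


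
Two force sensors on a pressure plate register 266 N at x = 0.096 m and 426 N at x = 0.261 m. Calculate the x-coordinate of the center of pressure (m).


COP_x = (F1*x1 + F2*x2) / (F1 + F2)
COP_x = (266*0.096 + 426*0.261) / (266 + 426)
Numerator = 136.7220
Denominator = 692
COP_x = 0.1976


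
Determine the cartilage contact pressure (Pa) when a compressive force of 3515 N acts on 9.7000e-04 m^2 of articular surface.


P = F / A
P = 3515 / 9.7000e-04
P = 3.6237e+06


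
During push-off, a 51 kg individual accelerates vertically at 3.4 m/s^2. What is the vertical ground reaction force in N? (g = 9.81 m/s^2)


GRF = m * (g + a)
GRF = 51 * (9.81 + 3.4)
GRF = 51 * 13.2100
GRF = 673.7100


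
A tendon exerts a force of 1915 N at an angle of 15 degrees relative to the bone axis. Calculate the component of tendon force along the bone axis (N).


F_eff = F_tendon * cos(theta)
theta = 15 deg = 0.2618 rad
cos(theta) = 0.9659
F_eff = 1915 * 0.9659
F_eff = 1849.7480


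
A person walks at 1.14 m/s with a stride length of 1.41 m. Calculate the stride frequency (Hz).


f = v / stride_length
f = 1.14 / 1.41
f = 0.8085


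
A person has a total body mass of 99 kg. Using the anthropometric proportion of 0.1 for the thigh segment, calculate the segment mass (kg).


m_segment = body_mass * fraction
m_segment = 99 * 0.1
m_segment = 9.9000


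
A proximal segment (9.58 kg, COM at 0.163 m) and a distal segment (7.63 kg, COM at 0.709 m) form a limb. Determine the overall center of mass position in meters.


COM = (m1*x1 + m2*x2) / (m1 + m2)
COM = (9.58*0.163 + 7.63*0.709) / (9.58 + 7.63)
Numerator = 6.9712
Denominator = 17.2100
COM = 0.4051


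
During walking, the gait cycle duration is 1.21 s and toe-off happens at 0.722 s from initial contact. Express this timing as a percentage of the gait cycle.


pct = (event_time / cycle_time) * 100
pct = (0.722 / 1.21) * 100
ratio = 0.5967
pct = 59.6694


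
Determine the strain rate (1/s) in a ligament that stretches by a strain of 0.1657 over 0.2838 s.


strain_rate = delta_strain / delta_t
strain_rate = 0.1657 / 0.2838
strain_rate = 0.5839


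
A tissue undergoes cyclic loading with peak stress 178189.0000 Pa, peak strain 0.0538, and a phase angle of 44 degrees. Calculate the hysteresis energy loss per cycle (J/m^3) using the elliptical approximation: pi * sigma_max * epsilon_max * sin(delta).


E_loss = pi * sigma_max * epsilon_max * sin(delta)
delta = 44 deg = 0.7679 rad
sin(delta) = 0.6947
E_loss = pi * 178189.0000 * 0.0538 * 0.6947
E_loss = 20921.0902


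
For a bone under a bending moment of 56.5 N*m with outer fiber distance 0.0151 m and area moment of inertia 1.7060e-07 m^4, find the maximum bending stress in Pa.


sigma = M * c / I
sigma = 56.5 * 0.0151 / 1.7060e-07
M * c = 0.8532
sigma = 5.0009e+06


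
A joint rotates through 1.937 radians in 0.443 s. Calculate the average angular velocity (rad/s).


omega = delta_theta / delta_t
omega = 1.937 / 0.443
omega = 4.3725


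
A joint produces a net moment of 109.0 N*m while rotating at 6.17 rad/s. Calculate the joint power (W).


P = M * omega
P = 109.0 * 6.17
P = 672.5300


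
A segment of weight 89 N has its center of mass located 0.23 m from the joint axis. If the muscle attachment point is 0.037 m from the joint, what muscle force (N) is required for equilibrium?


F_muscle = W * d_load / d_muscle
F_muscle = 89 * 0.23 / 0.037
Numerator = 20.4700
F_muscle = 553.2432


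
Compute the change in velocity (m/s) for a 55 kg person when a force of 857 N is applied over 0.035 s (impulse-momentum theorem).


J = F * dt = 857 * 0.035 = 29.9950 N*s
delta_v = J / m
delta_v = 29.9950 / 55
delta_v = 0.5454


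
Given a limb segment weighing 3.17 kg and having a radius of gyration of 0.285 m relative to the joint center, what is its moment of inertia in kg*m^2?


I = m * k^2
I = 3.17 * 0.285^2
k^2 = 0.0812
I = 0.2575


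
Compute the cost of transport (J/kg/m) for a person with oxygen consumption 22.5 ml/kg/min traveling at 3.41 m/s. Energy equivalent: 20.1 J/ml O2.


Power per kg = VO2 * 20.1 / 60
Power per kg = 22.5 * 20.1 / 60 = 7.5375 W/kg
Cost = power_per_kg / speed
Cost = 7.5375 / 3.41
Cost = 2.2104


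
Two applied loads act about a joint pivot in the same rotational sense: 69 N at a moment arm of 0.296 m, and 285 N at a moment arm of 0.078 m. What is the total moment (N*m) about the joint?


M = F1 * d1 + F2 * d2
M = 69 * 0.296 + 285 * 0.078
M = 20.4240 + 22.2300
M = 42.6540


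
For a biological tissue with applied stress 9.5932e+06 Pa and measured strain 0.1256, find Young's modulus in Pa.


E = stress / strain
E = 9.5932e+06 / 0.1256
E = 7.6379e+07


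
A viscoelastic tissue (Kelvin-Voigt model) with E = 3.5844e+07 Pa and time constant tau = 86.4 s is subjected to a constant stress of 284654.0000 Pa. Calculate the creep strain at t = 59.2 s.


epsilon(t) = (sigma/E) * (1 - exp(-t/tau))
sigma/E = 284654.0000 / 3.5844e+07 = 0.0079
exp(-t/tau) = exp(-59.2 / 86.4) = 0.5040
epsilon = 0.0079 * (1 - 0.5040)
epsilon = 0.0039


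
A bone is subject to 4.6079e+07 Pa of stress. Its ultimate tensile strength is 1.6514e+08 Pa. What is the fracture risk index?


FRI = applied / ultimate
FRI = 4.6079e+07 / 1.6514e+08
FRI = 0.2790


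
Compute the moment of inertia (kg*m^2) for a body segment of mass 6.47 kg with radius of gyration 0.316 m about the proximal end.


I = m * k^2
I = 6.47 * 0.316^2
k^2 = 0.0999
I = 0.6461


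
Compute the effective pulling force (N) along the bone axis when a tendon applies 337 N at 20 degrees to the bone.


F_eff = F_tendon * cos(theta)
theta = 20 deg = 0.3491 rad
cos(theta) = 0.9397
F_eff = 337 * 0.9397
F_eff = 316.6764


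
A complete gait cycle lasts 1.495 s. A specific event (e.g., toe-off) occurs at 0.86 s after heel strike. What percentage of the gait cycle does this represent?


pct = (event_time / cycle_time) * 100
pct = (0.86 / 1.495) * 100
ratio = 0.5753
pct = 57.5251


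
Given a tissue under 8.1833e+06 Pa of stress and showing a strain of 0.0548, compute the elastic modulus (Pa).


E = stress / strain
E = 8.1833e+06 / 0.0548
E = 1.4933e+08


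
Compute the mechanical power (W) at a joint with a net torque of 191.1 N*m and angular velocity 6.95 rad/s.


P = M * omega
P = 191.1 * 6.95
P = 1328.1450


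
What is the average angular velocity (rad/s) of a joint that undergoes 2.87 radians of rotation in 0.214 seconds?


omega = delta_theta / delta_t
omega = 2.87 / 0.214
omega = 13.4112


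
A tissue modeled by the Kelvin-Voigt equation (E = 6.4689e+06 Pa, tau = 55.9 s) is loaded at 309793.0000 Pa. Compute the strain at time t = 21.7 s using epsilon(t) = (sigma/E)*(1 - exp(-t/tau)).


epsilon(t) = (sigma/E) * (1 - exp(-t/tau))
sigma/E = 309793.0000 / 6.4689e+06 = 0.0479
exp(-t/tau) = exp(-21.7 / 55.9) = 0.6783
epsilon = 0.0479 * (1 - 0.6783)
epsilon = 0.0154


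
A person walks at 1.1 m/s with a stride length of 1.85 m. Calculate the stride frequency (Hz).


f = v / stride_length
f = 1.1 / 1.85
f = 0.5946


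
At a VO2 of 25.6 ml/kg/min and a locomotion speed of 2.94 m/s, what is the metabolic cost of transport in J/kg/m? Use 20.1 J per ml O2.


Power per kg = VO2 * 20.1 / 60
Power per kg = 25.6 * 20.1 / 60 = 8.5760 W/kg
Cost = power_per_kg / speed
Cost = 8.5760 / 2.94
Cost = 2.9170


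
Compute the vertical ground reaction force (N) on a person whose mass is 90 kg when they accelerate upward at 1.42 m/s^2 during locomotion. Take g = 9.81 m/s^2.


GRF = m * (g + a)
GRF = 90 * (9.81 + 1.42)
GRF = 90 * 11.2300
GRF = 1010.7000


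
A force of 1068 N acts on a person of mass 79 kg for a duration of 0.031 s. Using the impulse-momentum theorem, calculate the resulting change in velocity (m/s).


J = F * dt = 1068 * 0.031 = 33.1080 N*s
delta_v = J / m
delta_v = 33.1080 / 79
delta_v = 0.4191


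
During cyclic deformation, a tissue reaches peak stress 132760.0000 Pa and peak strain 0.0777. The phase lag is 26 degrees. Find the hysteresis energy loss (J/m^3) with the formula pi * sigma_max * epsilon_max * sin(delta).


E_loss = pi * sigma_max * epsilon_max * sin(delta)
delta = 26 deg = 0.4538 rad
sin(delta) = 0.4384
E_loss = pi * 132760.0000 * 0.0777 * 0.4384
E_loss = 14206.2711


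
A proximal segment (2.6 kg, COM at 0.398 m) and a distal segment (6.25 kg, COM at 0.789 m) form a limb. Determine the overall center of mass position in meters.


COM = (m1*x1 + m2*x2) / (m1 + m2)
COM = (2.6*0.398 + 6.25*0.789) / (2.6 + 6.25)
Numerator = 5.9661
Denominator = 8.8500
COM = 0.6741


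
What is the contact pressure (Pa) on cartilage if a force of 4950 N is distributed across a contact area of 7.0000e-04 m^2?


P = F / A
P = 4950 / 7.0000e-04
P = 7.0714e+06


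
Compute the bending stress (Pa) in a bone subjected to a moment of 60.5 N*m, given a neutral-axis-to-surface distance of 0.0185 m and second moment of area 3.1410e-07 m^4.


sigma = M * c / I
sigma = 60.5 * 0.0185 / 3.1410e-07
M * c = 1.1192
sigma = 3.5634e+06


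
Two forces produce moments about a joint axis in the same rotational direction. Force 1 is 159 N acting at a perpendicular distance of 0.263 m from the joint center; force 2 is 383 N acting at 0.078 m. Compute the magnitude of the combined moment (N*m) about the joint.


M = F1 * d1 + F2 * d2
M = 159 * 0.263 + 383 * 0.078
M = 41.8170 + 29.8740
M = 71.6910


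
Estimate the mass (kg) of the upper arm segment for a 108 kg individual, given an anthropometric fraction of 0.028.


m_segment = body_mass * fraction
m_segment = 108 * 0.028
m_segment = 3.0240


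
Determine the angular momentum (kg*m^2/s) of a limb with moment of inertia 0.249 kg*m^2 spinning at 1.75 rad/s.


L = I * omega
L = 0.249 * 1.75
L = 0.4357


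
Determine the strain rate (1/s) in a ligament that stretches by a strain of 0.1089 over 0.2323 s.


strain_rate = delta_strain / delta_t
strain_rate = 0.1089 / 0.2323
strain_rate = 0.4688


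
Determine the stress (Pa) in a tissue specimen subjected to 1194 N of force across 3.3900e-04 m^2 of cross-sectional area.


stress = F / A
stress = 1194 / 3.3900e-04
stress = 3.5221e+06


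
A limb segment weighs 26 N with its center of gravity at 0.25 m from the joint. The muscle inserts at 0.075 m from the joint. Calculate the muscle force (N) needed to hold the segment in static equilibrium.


F_muscle = W * d_load / d_muscle
F_muscle = 26 * 0.25 / 0.075
Numerator = 6.5000
F_muscle = 86.6667


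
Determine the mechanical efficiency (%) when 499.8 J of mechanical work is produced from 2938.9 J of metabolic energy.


eta = (W_mech / E_meta) * 100
eta = (499.8 / 2938.9) * 100
ratio = 0.1701
eta = 17.0064


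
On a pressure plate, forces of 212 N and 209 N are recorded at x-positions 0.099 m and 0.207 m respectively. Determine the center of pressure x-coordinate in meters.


COP_x = (F1*x1 + F2*x2) / (F1 + F2)
COP_x = (212*0.099 + 209*0.207) / (212 + 209)
Numerator = 64.2510
Denominator = 421
COP_x = 0.1526


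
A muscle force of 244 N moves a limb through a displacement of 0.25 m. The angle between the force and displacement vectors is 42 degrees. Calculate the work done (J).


W = F * d * cos(theta)
theta = 42 deg = 0.7330 rad
cos(theta) = 0.7431
W = 244 * 0.25 * 0.7431
W = 45.3318


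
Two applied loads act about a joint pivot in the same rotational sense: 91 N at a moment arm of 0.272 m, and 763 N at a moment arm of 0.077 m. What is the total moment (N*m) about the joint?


M = F1 * d1 + F2 * d2
M = 91 * 0.272 + 763 * 0.077
M = 24.7520 + 58.7510
M = 83.5030


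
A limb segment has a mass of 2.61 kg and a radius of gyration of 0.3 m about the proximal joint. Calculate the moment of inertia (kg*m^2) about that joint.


I = m * k^2
I = 2.61 * 0.3^2
k^2 = 0.0900
I = 0.2349


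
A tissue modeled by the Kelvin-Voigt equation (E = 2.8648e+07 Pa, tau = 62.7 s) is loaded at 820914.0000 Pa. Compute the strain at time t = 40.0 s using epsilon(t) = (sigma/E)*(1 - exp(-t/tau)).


epsilon(t) = (sigma/E) * (1 - exp(-t/tau))
sigma/E = 820914.0000 / 2.8648e+07 = 0.0287
exp(-t/tau) = exp(-40.0 / 62.7) = 0.5284
epsilon = 0.0287 * (1 - 0.5284)
epsilon = 0.0135


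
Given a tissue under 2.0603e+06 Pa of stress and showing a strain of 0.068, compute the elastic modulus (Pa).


E = stress / strain
E = 2.0603e+06 / 0.068
E = 3.0299e+07


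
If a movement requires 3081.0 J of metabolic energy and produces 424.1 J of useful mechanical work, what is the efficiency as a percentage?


eta = (W_mech / E_meta) * 100
eta = (424.1 / 3081.0) * 100
ratio = 0.1377
eta = 13.7650


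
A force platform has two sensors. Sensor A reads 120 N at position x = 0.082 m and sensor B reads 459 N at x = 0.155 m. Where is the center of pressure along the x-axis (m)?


COP_x = (F1*x1 + F2*x2) / (F1 + F2)
COP_x = (120*0.082 + 459*0.155) / (120 + 459)
Numerator = 80.9850
Denominator = 579
COP_x = 0.1399


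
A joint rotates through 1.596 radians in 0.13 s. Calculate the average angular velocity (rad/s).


omega = delta_theta / delta_t
omega = 1.596 / 0.13
omega = 12.2769


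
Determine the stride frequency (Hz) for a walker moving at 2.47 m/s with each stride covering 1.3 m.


f = v / stride_length
f = 2.47 / 1.3
f = 1.9000


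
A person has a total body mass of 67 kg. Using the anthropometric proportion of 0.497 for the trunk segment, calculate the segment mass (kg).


m_segment = body_mass * fraction
m_segment = 67 * 0.497
m_segment = 33.2990


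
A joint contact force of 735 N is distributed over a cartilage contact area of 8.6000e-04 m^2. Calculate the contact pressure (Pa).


P = F / A
P = 735 / 8.6000e-04
P = 854651.1628


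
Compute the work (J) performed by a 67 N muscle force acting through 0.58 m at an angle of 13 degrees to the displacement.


W = F * d * cos(theta)
theta = 13 deg = 0.2269 rad
cos(theta) = 0.9744
W = 67 * 0.58 * 0.9744
W = 37.8640


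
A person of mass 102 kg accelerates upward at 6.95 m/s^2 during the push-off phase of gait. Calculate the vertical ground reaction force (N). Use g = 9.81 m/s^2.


GRF = m * (g + a)
GRF = 102 * (9.81 + 6.95)
GRF = 102 * 16.7600
GRF = 1709.5200


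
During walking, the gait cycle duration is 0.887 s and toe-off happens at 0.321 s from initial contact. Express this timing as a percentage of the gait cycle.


pct = (event_time / cycle_time) * 100
pct = (0.321 / 0.887) * 100
ratio = 0.3619
pct = 36.1894


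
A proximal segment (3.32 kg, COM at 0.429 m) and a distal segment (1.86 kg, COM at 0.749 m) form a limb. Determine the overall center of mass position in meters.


COM = (m1*x1 + m2*x2) / (m1 + m2)
COM = (3.32*0.429 + 1.86*0.749) / (3.32 + 1.86)
Numerator = 2.8174
Denominator = 5.1800
COM = 0.5439


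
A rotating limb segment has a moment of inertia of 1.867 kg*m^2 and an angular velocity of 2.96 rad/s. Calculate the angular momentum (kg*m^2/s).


L = I * omega
L = 1.867 * 2.96
L = 5.5263


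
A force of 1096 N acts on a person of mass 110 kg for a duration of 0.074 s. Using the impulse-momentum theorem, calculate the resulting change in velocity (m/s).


J = F * dt = 1096 * 0.074 = 81.1040 N*s
delta_v = J / m
delta_v = 81.1040 / 110
delta_v = 0.7373


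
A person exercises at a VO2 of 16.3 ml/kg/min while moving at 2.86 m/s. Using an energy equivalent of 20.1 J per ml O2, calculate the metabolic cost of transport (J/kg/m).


Power per kg = VO2 * 20.1 / 60
Power per kg = 16.3 * 20.1 / 60 = 5.4605 W/kg
Cost = power_per_kg / speed
Cost = 5.4605 / 2.86
Cost = 1.9093


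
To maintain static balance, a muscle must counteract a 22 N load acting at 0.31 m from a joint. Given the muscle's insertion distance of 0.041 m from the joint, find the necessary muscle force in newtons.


F_muscle = W * d_load / d_muscle
F_muscle = 22 * 0.31 / 0.041
Numerator = 6.8200
F_muscle = 166.3415


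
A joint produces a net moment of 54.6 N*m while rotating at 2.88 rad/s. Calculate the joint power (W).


P = M * omega
P = 54.6 * 2.88
P = 157.2480


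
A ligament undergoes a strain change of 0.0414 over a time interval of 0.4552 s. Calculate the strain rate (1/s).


strain_rate = delta_strain / delta_t
strain_rate = 0.0414 / 0.4552
strain_rate = 0.0909


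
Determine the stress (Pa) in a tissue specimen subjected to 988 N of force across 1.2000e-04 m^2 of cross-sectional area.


stress = F / A
stress = 988 / 1.2000e-04
stress = 8.2333e+06


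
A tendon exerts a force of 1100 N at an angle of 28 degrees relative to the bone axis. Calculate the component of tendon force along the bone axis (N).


F_eff = F_tendon * cos(theta)
theta = 28 deg = 0.4887 rad
cos(theta) = 0.8829
F_eff = 1100 * 0.8829
F_eff = 971.2424


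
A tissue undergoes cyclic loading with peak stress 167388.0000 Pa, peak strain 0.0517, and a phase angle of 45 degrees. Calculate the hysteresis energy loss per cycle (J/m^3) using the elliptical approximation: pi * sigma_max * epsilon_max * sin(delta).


E_loss = pi * sigma_max * epsilon_max * sin(delta)
delta = 45 deg = 0.7854 rad
sin(delta) = 0.7071
E_loss = pi * 167388.0000 * 0.0517 * 0.7071
E_loss = 19224.2647


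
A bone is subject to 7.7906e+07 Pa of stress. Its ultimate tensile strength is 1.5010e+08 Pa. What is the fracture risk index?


FRI = applied / ultimate
FRI = 7.7906e+07 / 1.5010e+08
FRI = 0.5190


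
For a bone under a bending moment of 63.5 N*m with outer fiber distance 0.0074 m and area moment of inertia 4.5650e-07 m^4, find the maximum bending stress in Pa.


sigma = M * c / I
sigma = 63.5 * 0.0074 / 4.5650e-07
M * c = 0.4699
sigma = 1.0294e+06


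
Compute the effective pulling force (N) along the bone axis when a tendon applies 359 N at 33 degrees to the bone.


F_eff = F_tendon * cos(theta)
theta = 33 deg = 0.5760 rad
cos(theta) = 0.8387
F_eff = 359 * 0.8387
F_eff = 301.0827


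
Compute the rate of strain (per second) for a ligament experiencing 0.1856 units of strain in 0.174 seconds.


strain_rate = delta_strain / delta_t
strain_rate = 0.1856 / 0.174
strain_rate = 1.0667


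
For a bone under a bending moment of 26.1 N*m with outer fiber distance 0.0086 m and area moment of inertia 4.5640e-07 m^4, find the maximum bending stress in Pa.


sigma = M * c / I
sigma = 26.1 * 0.0086 / 4.5640e-07
M * c = 0.2245
sigma = 491805.4338


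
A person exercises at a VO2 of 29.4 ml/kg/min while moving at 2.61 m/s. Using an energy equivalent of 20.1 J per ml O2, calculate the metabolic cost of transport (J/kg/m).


Power per kg = VO2 * 20.1 / 60
Power per kg = 29.4 * 20.1 / 60 = 9.8490 W/kg
Cost = power_per_kg / speed
Cost = 9.8490 / 2.61
Cost = 3.7736


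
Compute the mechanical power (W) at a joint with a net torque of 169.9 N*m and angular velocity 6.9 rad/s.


P = M * omega
P = 169.9 * 6.9
P = 1172.3100


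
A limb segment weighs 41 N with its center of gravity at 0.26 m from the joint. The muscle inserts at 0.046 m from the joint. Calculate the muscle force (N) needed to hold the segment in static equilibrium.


F_muscle = W * d_load / d_muscle
F_muscle = 41 * 0.26 / 0.046
Numerator = 10.6600
F_muscle = 231.7391


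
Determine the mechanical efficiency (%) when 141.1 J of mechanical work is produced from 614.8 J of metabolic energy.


eta = (W_mech / E_meta) * 100
eta = (141.1 / 614.8) * 100
ratio = 0.2295
eta = 22.9506


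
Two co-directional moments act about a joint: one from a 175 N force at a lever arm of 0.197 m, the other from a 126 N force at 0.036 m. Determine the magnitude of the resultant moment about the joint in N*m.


M = F1 * d1 + F2 * d2
M = 175 * 0.197 + 126 * 0.036
M = 34.4750 + 4.5360
M = 39.0110


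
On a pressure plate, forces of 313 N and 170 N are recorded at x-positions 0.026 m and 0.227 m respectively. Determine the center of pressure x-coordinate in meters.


COP_x = (F1*x1 + F2*x2) / (F1 + F2)
COP_x = (313*0.026 + 170*0.227) / (313 + 170)
Numerator = 46.7280
Denominator = 483
COP_x = 0.0967


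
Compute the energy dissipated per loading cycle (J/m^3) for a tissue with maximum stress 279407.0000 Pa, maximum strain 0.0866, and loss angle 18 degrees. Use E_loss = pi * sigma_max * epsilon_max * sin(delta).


E_loss = pi * sigma_max * epsilon_max * sin(delta)
delta = 18 deg = 0.3142 rad
sin(delta) = 0.3090
E_loss = pi * 279407.0000 * 0.0866 * 0.3090
E_loss = 23490.2377


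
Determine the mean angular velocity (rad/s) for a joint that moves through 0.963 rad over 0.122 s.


omega = delta_theta / delta_t
omega = 0.963 / 0.122
omega = 7.8934


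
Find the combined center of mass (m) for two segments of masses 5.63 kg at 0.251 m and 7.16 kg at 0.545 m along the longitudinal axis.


COM = (m1*x1 + m2*x2) / (m1 + m2)
COM = (5.63*0.251 + 7.16*0.545) / (5.63 + 7.16)
Numerator = 5.3153
Denominator = 12.7900
COM = 0.4156


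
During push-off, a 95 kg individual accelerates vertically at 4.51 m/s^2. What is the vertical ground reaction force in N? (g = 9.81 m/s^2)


GRF = m * (g + a)
GRF = 95 * (9.81 + 4.51)
GRF = 95 * 14.3200
GRF = 1360.4000


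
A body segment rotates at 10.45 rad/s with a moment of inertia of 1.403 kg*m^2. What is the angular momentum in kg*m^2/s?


L = I * omega
L = 1.403 * 10.45
L = 14.6613


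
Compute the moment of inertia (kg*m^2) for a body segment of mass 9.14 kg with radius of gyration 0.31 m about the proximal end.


I = m * k^2
I = 9.14 * 0.31^2
k^2 = 0.0961
I = 0.8784


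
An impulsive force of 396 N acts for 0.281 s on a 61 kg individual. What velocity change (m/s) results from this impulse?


J = F * dt = 396 * 0.281 = 111.2760 N*s
delta_v = J / m
delta_v = 111.2760 / 61
delta_v = 1.8242


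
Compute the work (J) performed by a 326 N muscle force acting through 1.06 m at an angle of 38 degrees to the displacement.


W = F * d * cos(theta)
theta = 38 deg = 0.6632 rad
cos(theta) = 0.7880
W = 326 * 1.06 * 0.7880
W = 272.3050


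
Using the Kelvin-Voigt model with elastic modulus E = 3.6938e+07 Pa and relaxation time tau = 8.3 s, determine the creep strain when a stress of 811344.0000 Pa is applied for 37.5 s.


epsilon(t) = (sigma/E) * (1 - exp(-t/tau))
sigma/E = 811344.0000 / 3.6938e+07 = 0.0220
exp(-t/tau) = exp(-37.5 / 8.3) = 0.0109
epsilon = 0.0220 * (1 - 0.0109)
epsilon = 0.0217


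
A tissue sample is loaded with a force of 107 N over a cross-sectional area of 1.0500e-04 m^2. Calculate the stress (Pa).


stress = F / A
stress = 107 / 1.0500e-04
stress = 1.0190e+06


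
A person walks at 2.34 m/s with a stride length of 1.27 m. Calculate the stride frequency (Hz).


f = v / stride_length
f = 2.34 / 1.27
f = 1.8425


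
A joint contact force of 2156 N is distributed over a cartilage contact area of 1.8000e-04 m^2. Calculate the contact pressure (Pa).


P = F / A
P = 2156 / 1.8000e-04
P = 1.1978e+07


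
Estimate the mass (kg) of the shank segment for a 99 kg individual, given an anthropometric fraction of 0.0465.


m_segment = body_mass * fraction
m_segment = 99 * 0.0465
m_segment = 4.6035


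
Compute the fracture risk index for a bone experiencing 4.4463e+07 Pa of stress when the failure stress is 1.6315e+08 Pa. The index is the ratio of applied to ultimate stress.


FRI = applied / ultimate
FRI = 4.4463e+07 / 1.6315e+08
FRI = 0.2725


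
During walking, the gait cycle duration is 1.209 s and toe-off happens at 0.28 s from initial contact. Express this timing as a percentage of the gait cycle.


pct = (event_time / cycle_time) * 100
pct = (0.28 / 1.209) * 100
ratio = 0.2316
pct = 23.1596


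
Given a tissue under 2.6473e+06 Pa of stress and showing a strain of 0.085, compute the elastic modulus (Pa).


E = stress / strain
E = 2.6473e+06 / 0.085
E = 3.1145e+07


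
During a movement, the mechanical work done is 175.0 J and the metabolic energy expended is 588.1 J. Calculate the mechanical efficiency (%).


eta = (W_mech / E_meta) * 100
eta = (175.0 / 588.1) * 100
ratio = 0.2976
eta = 29.7568


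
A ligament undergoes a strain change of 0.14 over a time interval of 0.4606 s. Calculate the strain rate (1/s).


strain_rate = delta_strain / delta_t
strain_rate = 0.14 / 0.4606
strain_rate = 0.3040


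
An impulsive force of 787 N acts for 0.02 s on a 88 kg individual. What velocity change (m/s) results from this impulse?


J = F * dt = 787 * 0.02 = 15.7400 N*s
delta_v = J / m
delta_v = 15.7400 / 88
delta_v = 0.1789


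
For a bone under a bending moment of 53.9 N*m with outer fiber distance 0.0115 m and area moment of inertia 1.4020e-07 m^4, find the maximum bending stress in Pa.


sigma = M * c / I
sigma = 53.9 * 0.0115 / 1.4020e-07
M * c = 0.6199
sigma = 4.4212e+06


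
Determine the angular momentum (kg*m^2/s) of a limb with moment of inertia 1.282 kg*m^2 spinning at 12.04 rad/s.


L = I * omega
L = 1.282 * 12.04
L = 15.4353


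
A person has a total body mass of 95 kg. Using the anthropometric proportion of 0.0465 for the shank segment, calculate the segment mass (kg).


m_segment = body_mass * fraction
m_segment = 95 * 0.0465
m_segment = 4.4175


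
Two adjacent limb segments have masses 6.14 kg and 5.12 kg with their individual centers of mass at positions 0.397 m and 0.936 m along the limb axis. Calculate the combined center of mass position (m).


COM = (m1*x1 + m2*x2) / (m1 + m2)
COM = (6.14*0.397 + 5.12*0.936) / (6.14 + 5.12)
Numerator = 7.2299
Denominator = 11.2600
COM = 0.6421


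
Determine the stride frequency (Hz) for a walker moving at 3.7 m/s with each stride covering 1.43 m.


f = v / stride_length
f = 3.7 / 1.43
f = 2.5874


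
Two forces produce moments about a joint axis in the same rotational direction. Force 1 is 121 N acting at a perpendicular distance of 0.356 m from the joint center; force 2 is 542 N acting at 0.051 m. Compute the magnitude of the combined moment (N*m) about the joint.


M = F1 * d1 + F2 * d2
M = 121 * 0.356 + 542 * 0.051
M = 43.0760 + 27.6420
M = 70.7180


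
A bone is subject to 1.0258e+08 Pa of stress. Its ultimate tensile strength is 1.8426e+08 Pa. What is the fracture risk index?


FRI = applied / ultimate
FRI = 1.0258e+08 / 1.8426e+08
FRI = 0.5567


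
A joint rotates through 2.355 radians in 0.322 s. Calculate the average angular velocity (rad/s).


omega = delta_theta / delta_t
omega = 2.355 / 0.322
omega = 7.3137


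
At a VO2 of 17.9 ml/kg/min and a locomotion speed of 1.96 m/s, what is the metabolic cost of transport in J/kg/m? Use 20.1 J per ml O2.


Power per kg = VO2 * 20.1 / 60
Power per kg = 17.9 * 20.1 / 60 = 5.9965 W/kg
Cost = power_per_kg / speed
Cost = 5.9965 / 1.96
Cost = 3.0594


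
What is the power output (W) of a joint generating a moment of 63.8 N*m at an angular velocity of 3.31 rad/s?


P = M * omega
P = 63.8 * 3.31
P = 211.1780


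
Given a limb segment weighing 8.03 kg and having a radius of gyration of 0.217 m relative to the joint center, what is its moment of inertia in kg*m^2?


I = m * k^2
I = 8.03 * 0.217^2
k^2 = 0.0471
I = 0.3781


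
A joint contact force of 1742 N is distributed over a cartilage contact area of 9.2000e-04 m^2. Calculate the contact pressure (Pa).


P = F / A
P = 1742 / 9.2000e-04
P = 1.8935e+06


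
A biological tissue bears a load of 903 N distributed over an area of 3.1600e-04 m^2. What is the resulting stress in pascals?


stress = F / A
stress = 903 / 3.1600e-04
stress = 2.8576e+06


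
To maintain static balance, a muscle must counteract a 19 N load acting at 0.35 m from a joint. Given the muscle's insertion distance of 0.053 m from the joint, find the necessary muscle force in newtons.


F_muscle = W * d_load / d_muscle
F_muscle = 19 * 0.35 / 0.053
Numerator = 6.6500
F_muscle = 125.4717


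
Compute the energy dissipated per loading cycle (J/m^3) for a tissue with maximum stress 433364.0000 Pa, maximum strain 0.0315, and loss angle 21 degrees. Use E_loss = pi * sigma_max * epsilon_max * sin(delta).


E_loss = pi * sigma_max * epsilon_max * sin(delta)
delta = 21 deg = 0.3665 rad
sin(delta) = 0.3584
E_loss = pi * 433364.0000 * 0.0315 * 0.3584
E_loss = 15368.8871


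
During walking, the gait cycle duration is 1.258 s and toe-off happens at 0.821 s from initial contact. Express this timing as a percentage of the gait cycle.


pct = (event_time / cycle_time) * 100
pct = (0.821 / 1.258) * 100
ratio = 0.6526
pct = 65.2623


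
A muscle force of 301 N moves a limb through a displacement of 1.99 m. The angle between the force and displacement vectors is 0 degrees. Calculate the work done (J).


W = F * d * cos(theta)
theta = 0 deg = 0.0000 rad
cos(theta) = 1.0000
W = 301 * 1.99 * 1.0000
W = 598.9900


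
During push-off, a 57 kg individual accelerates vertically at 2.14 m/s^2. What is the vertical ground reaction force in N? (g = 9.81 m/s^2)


GRF = m * (g + a)
GRF = 57 * (9.81 + 2.14)
GRF = 57 * 11.9500
GRF = 681.1500


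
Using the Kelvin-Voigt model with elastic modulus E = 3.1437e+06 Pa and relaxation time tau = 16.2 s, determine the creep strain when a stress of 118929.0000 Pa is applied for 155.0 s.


epsilon(t) = (sigma/E) * (1 - exp(-t/tau))
sigma/E = 118929.0000 / 3.1437e+06 = 0.0378
exp(-t/tau) = exp(-155.0 / 16.2) = 6.9938e-05
epsilon = 0.0378 * (1 - 6.9938e-05)
epsilon = 0.0378


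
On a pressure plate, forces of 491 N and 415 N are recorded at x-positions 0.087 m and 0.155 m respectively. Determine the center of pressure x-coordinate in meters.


COP_x = (F1*x1 + F2*x2) / (F1 + F2)
COP_x = (491*0.087 + 415*0.155) / (491 + 415)
Numerator = 107.0420
Denominator = 906
COP_x = 0.1181


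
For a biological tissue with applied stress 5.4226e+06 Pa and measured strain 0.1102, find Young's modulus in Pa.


E = stress / strain
E = 5.4226e+06 / 0.1102
E = 4.9207e+07


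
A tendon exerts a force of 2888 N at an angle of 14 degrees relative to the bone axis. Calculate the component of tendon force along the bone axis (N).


F_eff = F_tendon * cos(theta)
theta = 14 deg = 0.2443 rad
cos(theta) = 0.9703
F_eff = 2888 * 0.9703
F_eff = 2802.2141


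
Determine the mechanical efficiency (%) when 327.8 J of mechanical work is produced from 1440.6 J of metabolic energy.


eta = (W_mech / E_meta) * 100
eta = (327.8 / 1440.6) * 100
ratio = 0.2275
eta = 22.7544


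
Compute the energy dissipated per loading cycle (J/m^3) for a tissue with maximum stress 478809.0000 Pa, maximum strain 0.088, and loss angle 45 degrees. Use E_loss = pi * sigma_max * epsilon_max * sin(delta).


E_loss = pi * sigma_max * epsilon_max * sin(delta)
delta = 45 deg = 0.7854 rad
sin(delta) = 0.7071
E_loss = pi * 478809.0000 * 0.088 * 0.7071
E_loss = 93600.8628


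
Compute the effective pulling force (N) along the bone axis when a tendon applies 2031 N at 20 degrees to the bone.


F_eff = F_tendon * cos(theta)
theta = 20 deg = 0.3491 rad
cos(theta) = 0.9397
F_eff = 2031 * 0.9397
F_eff = 1908.5157


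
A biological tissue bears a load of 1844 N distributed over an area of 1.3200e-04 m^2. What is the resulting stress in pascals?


stress = F / A
stress = 1844 / 1.3200e-04
stress = 1.3970e+07


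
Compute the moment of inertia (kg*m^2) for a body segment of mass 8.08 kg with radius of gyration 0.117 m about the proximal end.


I = m * k^2
I = 8.08 * 0.117^2
k^2 = 0.0137
I = 0.1106


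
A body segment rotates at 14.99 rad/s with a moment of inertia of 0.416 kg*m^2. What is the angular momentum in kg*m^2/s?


L = I * omega
L = 0.416 * 14.99
L = 6.2358


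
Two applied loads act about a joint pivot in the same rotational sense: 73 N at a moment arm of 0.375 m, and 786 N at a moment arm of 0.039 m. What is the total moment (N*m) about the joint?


M = F1 * d1 + F2 * d2
M = 73 * 0.375 + 786 * 0.039
M = 27.3750 + 30.6540
M = 58.0290


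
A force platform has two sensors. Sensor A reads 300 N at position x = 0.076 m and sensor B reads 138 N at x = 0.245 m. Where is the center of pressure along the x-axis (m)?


COP_x = (F1*x1 + F2*x2) / (F1 + F2)
COP_x = (300*0.076 + 138*0.245) / (300 + 138)
Numerator = 56.6100
Denominator = 438
COP_x = 0.1292


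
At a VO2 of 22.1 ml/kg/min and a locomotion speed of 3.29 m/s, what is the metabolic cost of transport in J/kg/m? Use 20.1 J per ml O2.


Power per kg = VO2 * 20.1 / 60
Power per kg = 22.1 * 20.1 / 60 = 7.4035 W/kg
Cost = power_per_kg / speed
Cost = 7.4035 / 3.29
Cost = 2.2503


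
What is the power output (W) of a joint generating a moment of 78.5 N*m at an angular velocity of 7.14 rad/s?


P = M * omega
P = 78.5 * 7.14
P = 560.4900


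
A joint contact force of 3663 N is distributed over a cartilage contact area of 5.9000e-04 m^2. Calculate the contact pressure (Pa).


P = F / A
P = 3663 / 5.9000e-04
P = 6.2085e+06


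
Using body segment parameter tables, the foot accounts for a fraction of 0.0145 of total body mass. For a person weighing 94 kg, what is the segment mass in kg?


m_segment = body_mass * fraction
m_segment = 94 * 0.0145
m_segment = 1.3630


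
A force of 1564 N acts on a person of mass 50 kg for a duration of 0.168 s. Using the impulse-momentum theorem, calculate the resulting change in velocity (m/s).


J = F * dt = 1564 * 0.168 = 262.7520 N*s
delta_v = J / m
delta_v = 262.7520 / 50
delta_v = 5.2550


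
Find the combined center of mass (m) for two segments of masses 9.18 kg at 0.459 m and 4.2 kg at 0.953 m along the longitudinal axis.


COM = (m1*x1 + m2*x2) / (m1 + m2)
COM = (9.18*0.459 + 4.2*0.953) / (9.18 + 4.2)
Numerator = 8.2162
Denominator = 13.3800
COM = 0.6141


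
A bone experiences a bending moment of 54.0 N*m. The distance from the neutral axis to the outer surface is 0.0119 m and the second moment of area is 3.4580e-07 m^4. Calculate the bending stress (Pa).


sigma = M * c / I
sigma = 54.0 * 0.0119 / 3.4580e-07
M * c = 0.6426
sigma = 1.8583e+06


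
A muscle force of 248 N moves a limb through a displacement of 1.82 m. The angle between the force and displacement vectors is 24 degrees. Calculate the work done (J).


W = F * d * cos(theta)
theta = 24 deg = 0.4189 rad
cos(theta) = 0.9135
W = 248 * 1.82 * 0.9135
W = 412.3379


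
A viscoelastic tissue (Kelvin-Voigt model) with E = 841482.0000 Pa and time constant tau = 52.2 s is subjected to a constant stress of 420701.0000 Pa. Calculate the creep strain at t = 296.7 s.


epsilon(t) = (sigma/E) * (1 - exp(-t/tau))
sigma/E = 420701.0000 / 841482.0000 = 0.5000
exp(-t/tau) = exp(-296.7 / 52.2) = 0.0034
epsilon = 0.5000 * (1 - 0.0034)
epsilon = 0.4983


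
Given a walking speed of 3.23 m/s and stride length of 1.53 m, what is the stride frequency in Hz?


f = v / stride_length
f = 3.23 / 1.53
f = 2.1111


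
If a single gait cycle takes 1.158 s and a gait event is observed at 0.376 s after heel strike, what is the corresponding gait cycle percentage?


pct = (event_time / cycle_time) * 100
pct = (0.376 / 1.158) * 100
ratio = 0.3247
pct = 32.4698


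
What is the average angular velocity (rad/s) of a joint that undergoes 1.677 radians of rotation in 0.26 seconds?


omega = delta_theta / delta_t
omega = 1.677 / 0.26
omega = 6.4500


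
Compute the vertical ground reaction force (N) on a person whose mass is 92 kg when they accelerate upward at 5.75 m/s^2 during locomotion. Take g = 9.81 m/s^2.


GRF = m * (g + a)
GRF = 92 * (9.81 + 5.75)
GRF = 92 * 15.5600
GRF = 1431.5200


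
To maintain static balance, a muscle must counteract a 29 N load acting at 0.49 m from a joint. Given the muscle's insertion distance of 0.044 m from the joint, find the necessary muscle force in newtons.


F_muscle = W * d_load / d_muscle
F_muscle = 29 * 0.49 / 0.044
Numerator = 14.2100
F_muscle = 322.9545


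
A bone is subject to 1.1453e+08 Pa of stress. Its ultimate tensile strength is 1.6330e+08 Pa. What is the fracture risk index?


FRI = applied / ultimate
FRI = 1.1453e+08 / 1.6330e+08
FRI = 0.7013


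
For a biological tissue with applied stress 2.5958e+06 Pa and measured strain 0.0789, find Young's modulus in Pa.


E = stress / strain
E = 2.5958e+06 / 0.0789
E = 3.2900e+07


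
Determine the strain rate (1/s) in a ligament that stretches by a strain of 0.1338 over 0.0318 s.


strain_rate = delta_strain / delta_t
strain_rate = 0.1338 / 0.0318
strain_rate = 4.2075


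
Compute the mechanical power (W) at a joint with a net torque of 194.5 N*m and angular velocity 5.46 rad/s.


P = M * omega
P = 194.5 * 5.46
P = 1061.9700


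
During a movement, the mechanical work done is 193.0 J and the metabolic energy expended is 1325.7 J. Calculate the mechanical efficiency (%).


eta = (W_mech / E_meta) * 100
eta = (193.0 / 1325.7) * 100
ratio = 0.1456
eta = 14.5583
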